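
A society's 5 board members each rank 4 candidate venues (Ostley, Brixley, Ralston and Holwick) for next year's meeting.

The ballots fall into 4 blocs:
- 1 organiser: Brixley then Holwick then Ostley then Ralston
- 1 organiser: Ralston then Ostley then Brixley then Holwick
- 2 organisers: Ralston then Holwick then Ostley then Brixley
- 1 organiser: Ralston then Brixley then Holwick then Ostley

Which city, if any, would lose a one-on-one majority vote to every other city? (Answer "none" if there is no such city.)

Pairwise majorities:
Ostley vs Brixley: Ostley is ranked higher on 1+2 = 3 ballots, Brixley on 2. Ostley wins 3–2.
Ostley vs Ralston: Ostley preferred on 1 ballot; Ralston wins 4–1.
Ostley vs Holwick: Ostley is ranked higher on 1 ballot, Holwick on 4. Holwick wins 4–1.
Brixley vs Ralston: Brixley preferred on 1 ballot; Ralston wins 4–1.
Brixley vs Holwick: Brixley, 3–2.
Ralston vs Holwick: Ralston is ranked higher on 1+2+1 = 4 ballots, Holwick on 1. Ralston wins 4–1.
No city is winless: Ostley beats Brixley; Brixley beats Holwick; Ralston beats Ostley; Holwick beats Ostley. There is no Condorcet loser.

none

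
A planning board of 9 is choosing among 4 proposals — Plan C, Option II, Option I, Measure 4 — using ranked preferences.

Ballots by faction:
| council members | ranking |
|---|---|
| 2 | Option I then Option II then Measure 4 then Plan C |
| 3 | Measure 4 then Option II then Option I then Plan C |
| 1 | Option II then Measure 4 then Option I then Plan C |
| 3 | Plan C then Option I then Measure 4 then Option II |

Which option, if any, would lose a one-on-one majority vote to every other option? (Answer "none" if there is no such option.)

Plan C

Pairwise majorities:
Plan C vs Option II: 3 for Plan C, 6 for Option II — Option II by 6–3.
Plan C vs Option I: Plan C preferred on 3 ballots; Option I wins 6–3.
Plan C vs Measure 4: 3 to 6, Measure 4.
Option II vs Option I: Option I, 5–4.
Option II vs Measure 4: Option II preferred on 2+1 = 3 ballots; Measure 4 wins 6–3.
Option I vs Measure 4: Option I preferred on 2+3 = 5 ballots; Option I wins 5–4.
Plan C is beaten in every head-to-head and is the Condorcet loser.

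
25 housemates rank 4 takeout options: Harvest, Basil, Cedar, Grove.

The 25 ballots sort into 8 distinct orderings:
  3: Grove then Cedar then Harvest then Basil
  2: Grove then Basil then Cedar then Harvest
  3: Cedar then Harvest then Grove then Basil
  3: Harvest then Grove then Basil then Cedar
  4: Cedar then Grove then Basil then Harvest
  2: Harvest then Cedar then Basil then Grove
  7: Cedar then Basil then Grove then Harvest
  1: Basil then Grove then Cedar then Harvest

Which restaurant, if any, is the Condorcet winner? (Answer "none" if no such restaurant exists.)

Head-to-head results (25 friends):
Harvest vs Basil: 3+3+3+2 = 11 for Harvest, 14 for Basil — Basil by 14–11.
Harvest vs Cedar: 5 to 20, Cedar.
Harvest vs Grove: Harvest is ranked higher on 3+3+2 = 8 ballots, Grove on 17. Grove wins 17–8.
Basil vs Cedar: Basil is ranked higher on 2+3+1 = 6 ballots, Cedar on 19. Cedar wins 19–6.
Basil vs Grove: 10 to 15, Grove.
Cedar–Grove: Cedar 16–9.
Cedar defeats every rival head-to-head and is the Condorcet winner.

Cedar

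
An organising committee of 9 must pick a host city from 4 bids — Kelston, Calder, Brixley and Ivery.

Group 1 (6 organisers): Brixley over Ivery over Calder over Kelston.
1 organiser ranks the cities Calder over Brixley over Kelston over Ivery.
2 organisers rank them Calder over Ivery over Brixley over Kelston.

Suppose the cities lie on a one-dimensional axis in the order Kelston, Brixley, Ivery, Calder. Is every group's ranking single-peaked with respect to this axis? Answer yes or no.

no

Axis positions: Kelston=1, Brixley=2, Ivery=3, Calder=4.
Group 1 (peak Brixley at position 2): ranking walks positions 2-3-4-1, expanding outward from the peak — single-peaked.
Group 2: ranking walks positions 4-2-1-3; Brixley is ranked above Ivery even though Ivery lies between Brixley and the peak Calder on the axis — preferences dip and rise again. Not single-peaked.
Group 3 (peak Calder at position 4): ranking walks positions 4-3-2-1, expanding outward from the peak — single-peaked.
Group 2 violates single-peakedness, so the profile is not single-peaked on this axis.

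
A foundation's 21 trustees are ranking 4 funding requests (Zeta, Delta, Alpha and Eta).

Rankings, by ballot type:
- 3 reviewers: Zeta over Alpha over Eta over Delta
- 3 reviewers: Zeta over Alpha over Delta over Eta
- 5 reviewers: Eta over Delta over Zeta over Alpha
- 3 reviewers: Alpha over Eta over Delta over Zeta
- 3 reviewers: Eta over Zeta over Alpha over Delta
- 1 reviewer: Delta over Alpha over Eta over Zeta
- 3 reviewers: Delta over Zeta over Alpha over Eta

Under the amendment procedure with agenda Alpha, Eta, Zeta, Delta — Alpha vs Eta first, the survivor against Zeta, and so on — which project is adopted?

Delta

Round 1: Alpha vs Eta — 13–8, Alpha advances.
Round 2: Alpha vs Zeta — 4–17, Zeta advances.
Round 3: Zeta vs Delta — 9–12, Delta advances.
The agenda winner is Delta.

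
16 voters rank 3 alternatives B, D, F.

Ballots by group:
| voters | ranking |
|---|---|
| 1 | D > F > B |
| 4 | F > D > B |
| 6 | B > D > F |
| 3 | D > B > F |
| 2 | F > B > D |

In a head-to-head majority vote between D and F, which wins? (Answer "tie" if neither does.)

Ballots ranking D above F: 1 + 6 + 3 = 10.
Ballots ranking F above D: 16 − 10 = 6.
D wins the head-to-head 10–6.

D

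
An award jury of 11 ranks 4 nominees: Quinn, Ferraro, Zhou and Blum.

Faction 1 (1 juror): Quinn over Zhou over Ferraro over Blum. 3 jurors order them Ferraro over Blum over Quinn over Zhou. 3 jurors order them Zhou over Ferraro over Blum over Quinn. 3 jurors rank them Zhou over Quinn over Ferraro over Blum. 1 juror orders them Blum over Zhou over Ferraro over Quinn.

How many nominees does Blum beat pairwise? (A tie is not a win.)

1

Blum against each rival (11 jurors):
Blum vs Quinn: Blum is ranked higher on 3+3+1 = 7 ballots, Quinn on 4. Blum wins 7–4.
Blum vs Ferraro: Blum preferred on 1 ballot; Ferraro wins 10–1.
Blum–Zhou: Zhou 7–4.
Blum beats Quinn; loses to Ferraro, Zhou — 1 pairwise win.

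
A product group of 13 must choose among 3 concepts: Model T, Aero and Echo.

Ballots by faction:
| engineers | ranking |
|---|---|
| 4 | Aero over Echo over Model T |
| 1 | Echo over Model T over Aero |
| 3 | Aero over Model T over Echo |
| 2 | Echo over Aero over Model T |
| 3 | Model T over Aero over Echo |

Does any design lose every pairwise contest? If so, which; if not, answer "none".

Model T

Pairwise majorities:
Model T–Aero: Aero 9–4.
Model T vs Echo: Echo wins 7–6.
Aero vs Echo: Aero preferred on 4+3+3 = 10 ballots; Aero wins 10–3.
Model T is beaten in every head-to-head and is the Condorcet loser.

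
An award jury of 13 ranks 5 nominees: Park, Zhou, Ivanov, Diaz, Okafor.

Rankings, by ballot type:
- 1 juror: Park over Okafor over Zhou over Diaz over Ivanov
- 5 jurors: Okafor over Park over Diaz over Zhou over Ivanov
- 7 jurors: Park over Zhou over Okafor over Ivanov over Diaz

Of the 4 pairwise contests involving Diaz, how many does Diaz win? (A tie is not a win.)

Diaz against each rival (13 jurors):
Diaz vs Park: Park wins 13–0.
Diaz vs Zhou: Diaz is ranked higher on 5 ballots, Zhou on 8. Zhou wins 8–5.
Diaz vs Ivanov: 1+5 = 6 for Diaz, 7 for Ivanov — Ivanov by 7–6.
Diaz vs Okafor: 0 for Diaz, 13 for Okafor — Okafor by 13–0.
Diaz beats no one; loses to Park, Zhou, Ivanov, Okafor — 0 pairwise wins.

0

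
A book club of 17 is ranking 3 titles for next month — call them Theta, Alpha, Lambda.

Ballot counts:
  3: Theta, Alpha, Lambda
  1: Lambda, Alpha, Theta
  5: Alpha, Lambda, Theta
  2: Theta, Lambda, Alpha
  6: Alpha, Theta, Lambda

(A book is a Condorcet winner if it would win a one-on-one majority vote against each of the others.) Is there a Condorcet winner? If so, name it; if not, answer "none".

Pairwise majorities:
Theta vs Alpha: Theta is ranked higher on 3+2 = 5 ballots, Alpha on 12. Alpha wins 12–5.
Theta vs Lambda: Theta preferred on 3+2+6 = 11 ballots; Theta wins 11–6.
Alpha vs Lambda: Alpha is ranked higher on 3+5+6 = 14 ballots, Lambda on 3. Alpha wins 14–3.
Alpha defeats every rival head-to-head and is the Condorcet winner.

Alpha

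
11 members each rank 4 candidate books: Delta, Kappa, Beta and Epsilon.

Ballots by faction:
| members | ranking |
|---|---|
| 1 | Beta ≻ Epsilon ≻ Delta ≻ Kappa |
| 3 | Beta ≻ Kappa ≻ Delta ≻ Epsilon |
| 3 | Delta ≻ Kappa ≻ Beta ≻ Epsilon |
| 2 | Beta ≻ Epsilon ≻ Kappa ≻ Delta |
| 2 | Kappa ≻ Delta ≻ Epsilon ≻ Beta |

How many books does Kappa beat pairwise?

Kappa against each rival (11 members):
Kappa–Delta: Kappa 7–4.
Kappa–Beta: Beta 6–5.
Kappa vs Epsilon: Kappa, 8–3.
Kappa beats Delta, Epsilon; loses to Beta — 2 pairwise wins.

2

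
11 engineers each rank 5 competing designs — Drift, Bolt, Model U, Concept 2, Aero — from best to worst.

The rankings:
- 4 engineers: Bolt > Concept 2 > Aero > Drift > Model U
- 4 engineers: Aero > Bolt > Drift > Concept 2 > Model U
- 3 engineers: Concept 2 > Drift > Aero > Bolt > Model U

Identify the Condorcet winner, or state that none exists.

Head-to-head results (11 engineers):
Drift vs Bolt: Bolt wins 8–3.
Drift vs Model U: Drift, 11–0.
Drift vs Concept 2: Concept 2, 7–4.
Drift–Aero: Aero 8–3.
Bolt–Model U: Bolt 11–0.
Bolt–Concept 2: Bolt 8–3.
Bolt–Aero: Aero 7–4.
Model U–Concept 2: Concept 2 11–0.
Model U vs Aero: Aero wins 11–0.
Concept 2 vs Aero: Concept 2, 7–4.
No design is unbeaten: Drift loses to Bolt; Bolt loses to Aero; Model U loses to Drift; Concept 2 loses to Bolt; Aero loses to Concept 2. In particular Bolt beats Concept 2 beats Aero beats Bolt is a majority cycle — no Condorcet winner exists.

none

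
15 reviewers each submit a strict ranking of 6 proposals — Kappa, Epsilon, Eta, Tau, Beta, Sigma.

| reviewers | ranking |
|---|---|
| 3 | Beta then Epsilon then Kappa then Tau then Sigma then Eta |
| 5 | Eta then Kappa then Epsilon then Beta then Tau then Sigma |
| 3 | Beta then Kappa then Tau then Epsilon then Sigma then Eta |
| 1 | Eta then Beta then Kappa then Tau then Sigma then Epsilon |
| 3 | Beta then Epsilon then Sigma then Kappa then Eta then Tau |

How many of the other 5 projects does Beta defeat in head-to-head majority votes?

5

Beta against each rival (15 reviewers):
Beta vs Kappa: 3+3+1+3 = 10 for Beta, 5 for Kappa — Beta by 10–5.
Beta vs Epsilon: Beta wins 10–5.
Beta vs Eta: 3+3+3 = 9 for Beta, 6 for Eta — Beta by 9–6.
Beta vs Tau: Beta wins 15–0.
Beta vs Sigma: Beta is ranked higher on 3+5+3+1+3 = 15 ballots, Sigma on 0. Beta wins 15–0.
Beta beats Kappa, Epsilon, Eta, Tau, Sigma — 5 pairwise wins.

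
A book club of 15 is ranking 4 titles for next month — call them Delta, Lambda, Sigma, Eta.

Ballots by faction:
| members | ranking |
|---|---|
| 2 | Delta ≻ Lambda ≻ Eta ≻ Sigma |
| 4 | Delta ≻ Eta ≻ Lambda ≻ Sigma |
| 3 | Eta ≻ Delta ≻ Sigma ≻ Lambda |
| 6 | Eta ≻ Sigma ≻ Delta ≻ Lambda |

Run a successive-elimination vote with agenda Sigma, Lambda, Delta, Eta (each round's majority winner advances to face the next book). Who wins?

Eta

Round 1: Sigma vs Lambda — 9–6, Sigma advances.
Round 2: Sigma vs Delta — 6–9, Delta advances.
Round 3: Delta vs Eta — 6–9, Eta advances.
The agenda winner is Eta.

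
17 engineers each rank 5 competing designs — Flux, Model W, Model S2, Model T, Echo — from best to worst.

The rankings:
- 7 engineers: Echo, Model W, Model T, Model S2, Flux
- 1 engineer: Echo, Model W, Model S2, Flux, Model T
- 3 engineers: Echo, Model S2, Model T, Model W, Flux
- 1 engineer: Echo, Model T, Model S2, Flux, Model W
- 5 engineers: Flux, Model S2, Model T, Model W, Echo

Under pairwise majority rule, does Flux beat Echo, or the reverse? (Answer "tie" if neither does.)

Ballots ranking Flux above Echo: 5.
Ballots ranking Echo above Flux: 17 − 5 = 12.
Echo wins the head-to-head 12–5.

Echo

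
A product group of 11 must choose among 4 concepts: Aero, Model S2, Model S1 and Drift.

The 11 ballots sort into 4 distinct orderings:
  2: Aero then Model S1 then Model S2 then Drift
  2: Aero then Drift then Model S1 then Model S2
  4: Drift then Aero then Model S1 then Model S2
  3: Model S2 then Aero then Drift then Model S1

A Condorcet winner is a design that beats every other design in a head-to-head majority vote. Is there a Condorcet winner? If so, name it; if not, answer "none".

Head-to-head results (11 engineers):
Aero vs Model S2: Aero is ranked higher on 2+2+4 = 8 ballots, Model S2 on 3. Aero wins 8–3.
Aero vs Model S1: 2+2+4+3 = 11 for Aero, 0 for Model S1 — Aero by 11–0.
Aero vs Drift: 7 to 4, Aero.
Model S2 vs Model S1: 3 to 8, Model S1.
Model S2 vs Drift: 5 to 6, Drift.
Model S1 vs Drift: 2 to 9, Drift.
Aero beats each of Model S2, Model S1, Drift — Aero is the Condorcet winner.

Aero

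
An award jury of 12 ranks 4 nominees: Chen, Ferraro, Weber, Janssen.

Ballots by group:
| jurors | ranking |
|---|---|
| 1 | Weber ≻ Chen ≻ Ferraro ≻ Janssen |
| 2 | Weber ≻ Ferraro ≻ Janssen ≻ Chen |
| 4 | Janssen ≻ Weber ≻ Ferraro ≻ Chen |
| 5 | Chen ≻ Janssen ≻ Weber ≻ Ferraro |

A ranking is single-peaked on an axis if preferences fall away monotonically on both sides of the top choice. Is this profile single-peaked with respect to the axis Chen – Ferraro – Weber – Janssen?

no

Axis positions: Chen=1, Ferraro=2, Weber=3, Janssen=4.
Group 1: ranking walks positions 3-1-2-4; Chen is ranked above Ferraro even though Ferraro lies between Chen and the peak Weber on the axis — preferences dip and rise again. Not single-peaked.
Group 2 (peak Weber at position 3): ranking walks positions 3-2-4-1, expanding outward from the peak — single-peaked.
Group 3 (peak Janssen at position 4): ranking walks positions 4-3-2-1, expanding outward from the peak — single-peaked.
Group 4: ranking walks positions 1-4-3-2; Janssen is ranked above Ferraro even though Ferraro lies between Janssen and the peak Chen on the axis — preferences dip and rise again. Not single-peaked.
Group 1 violates single-peakedness, so the profile is not single-peaked on this axis.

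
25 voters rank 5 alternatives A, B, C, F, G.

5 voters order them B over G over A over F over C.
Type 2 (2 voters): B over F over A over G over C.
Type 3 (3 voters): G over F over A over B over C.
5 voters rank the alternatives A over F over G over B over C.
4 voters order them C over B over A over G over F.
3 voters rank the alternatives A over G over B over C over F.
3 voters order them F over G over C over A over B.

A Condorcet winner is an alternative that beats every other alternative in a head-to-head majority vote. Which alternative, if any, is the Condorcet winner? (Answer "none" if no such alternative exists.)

A

Head-to-head results (25 voters):
A vs B: A is ranked higher on 3+5+3+3 = 14 ballots, B on 11. A wins 14–11.
A vs C: A preferred on 5+2+3+5+3 = 18 ballots; A wins 18–7.
A vs F: 17 to 8, A.
A vs G: 2+5+4+3 = 14 for A, 11 for G — A by 14–11.
B vs C: 18 to 7, B.
B vs F: 5+2+4+3 = 14 for B, 11 for F — B by 14–11.
B vs G: 5+2+4 = 11 for B, 14 for G — G by 14–11.
C vs F: C preferred on 4+3 = 7 ballots; F wins 18–7.
C vs G: C is ranked higher on 4 ballots, G on 21. G wins 21–4.
F vs G: 2+5+3 = 10 for F, 15 for G — G by 15–10.
Only A has no losses; A is the Condorcet winner.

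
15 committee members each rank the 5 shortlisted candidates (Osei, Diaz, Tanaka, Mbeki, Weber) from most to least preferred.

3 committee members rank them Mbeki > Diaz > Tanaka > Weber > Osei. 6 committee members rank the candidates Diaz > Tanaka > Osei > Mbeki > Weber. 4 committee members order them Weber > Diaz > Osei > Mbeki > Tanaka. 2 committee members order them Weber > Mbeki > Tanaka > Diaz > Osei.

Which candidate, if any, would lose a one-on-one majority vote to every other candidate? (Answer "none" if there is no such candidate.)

none

Head-to-head results (15 committee members):
Osei vs Diaz: 0 to 15, Diaz.
Osei–Tanaka: Tanaka 11–4.
Osei vs Mbeki: 10 to 5, Osei.
Osei–Weber: Weber 9–6.
Diaz vs Tanaka: Diaz, 13–2.
Diaz–Mbeki: Diaz 10–5.
Diaz vs Weber: 9 to 6, Diaz.
Tanaka vs Mbeki: 6 for Tanaka, 9 for Mbeki — Mbeki by 9–6.
Tanaka vs Weber: Tanaka wins 9–6.
Mbeki vs Weber: Mbeki preferred on 3+6 = 9 ballots; Mbeki wins 9–6.
No candidate is winless: Osei beats Mbeki; Diaz beats Osei; Tanaka beats Osei; Mbeki beats Tanaka; Weber beats Osei. There is no Condorcet loser.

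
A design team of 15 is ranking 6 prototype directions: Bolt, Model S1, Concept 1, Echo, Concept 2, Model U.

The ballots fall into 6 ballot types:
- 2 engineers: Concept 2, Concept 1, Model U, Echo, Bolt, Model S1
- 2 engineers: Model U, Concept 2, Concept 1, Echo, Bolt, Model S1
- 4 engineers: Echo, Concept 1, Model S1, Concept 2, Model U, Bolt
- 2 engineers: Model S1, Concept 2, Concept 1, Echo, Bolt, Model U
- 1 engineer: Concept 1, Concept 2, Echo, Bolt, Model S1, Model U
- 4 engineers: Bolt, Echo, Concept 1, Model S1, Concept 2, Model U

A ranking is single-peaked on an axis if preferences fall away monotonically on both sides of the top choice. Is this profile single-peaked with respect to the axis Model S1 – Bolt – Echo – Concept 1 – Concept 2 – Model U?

Axis positions: Model S1=1, Bolt=2, Echo=3, Concept 1=4, Concept 2=5, Model U=6.
Ballot type 1 (peak Concept 2 at position 5): ranking walks positions 5-4-6-3-2-1, expanding outward from the peak — single-peaked.
Ballot type 2 (peak Model U at position 6): ranking walks positions 6-5-4-3-2-1, expanding outward from the peak — single-peaked.
Ballot type 3: ranking walks positions 3-4-1-5-6-2; Model S1 is ranked above Bolt even though Bolt lies between Model S1 and the peak Echo on the axis — preferences dip and rise again. Not single-peaked.
Ballot type 4: ranking walks positions 1-5-4-3-2-6; Concept 2 is ranked above Bolt even though Bolt lies between Concept 2 and the peak Model S1 on the axis — preferences dip and rise again. Not single-peaked.
Ballot type 5 (peak Concept 1 at position 4): ranking walks positions 4-5-3-2-1-6, expanding outward from the peak — single-peaked.
Ballot type 6 (peak Bolt at position 2): ranking walks positions 2-3-4-1-5-6, expanding outward from the peak — single-peaked.
Ballot type 3 violates single-peakedness, so the profile is not single-peaked on this axis.

no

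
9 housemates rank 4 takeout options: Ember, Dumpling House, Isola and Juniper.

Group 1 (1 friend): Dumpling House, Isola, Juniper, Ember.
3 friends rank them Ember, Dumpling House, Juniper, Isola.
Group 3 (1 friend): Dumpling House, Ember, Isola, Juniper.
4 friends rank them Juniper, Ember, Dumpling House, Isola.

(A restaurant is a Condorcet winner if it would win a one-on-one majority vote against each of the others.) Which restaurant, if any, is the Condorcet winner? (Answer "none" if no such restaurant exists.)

none

Pairwise majorities:
Ember vs Dumpling House: Ember wins 7–2.
Ember vs Isola: Ember is ranked higher on 3+1+4 = 8 ballots, Isola on 1. Ember wins 8–1.
Ember–Juniper: Juniper 5–4.
Dumpling House–Isola: Dumpling House 9–0.
Dumpling House vs Juniper: 1+3+1 = 5 for Dumpling House, 4 for Juniper — Dumpling House by 5–4.
Isola vs Juniper: 1+1 = 2 for Isola, 7 for Juniper — Juniper by 7–2.
Each restaurant drops at least one matchup (Ember loses to Juniper; Dumpling House loses to Ember; Isola loses to Ember; Juniper loses to Dumpling House); the cycle Ember > Dumpling House > Juniper > Ember rules out a Condorcet winner.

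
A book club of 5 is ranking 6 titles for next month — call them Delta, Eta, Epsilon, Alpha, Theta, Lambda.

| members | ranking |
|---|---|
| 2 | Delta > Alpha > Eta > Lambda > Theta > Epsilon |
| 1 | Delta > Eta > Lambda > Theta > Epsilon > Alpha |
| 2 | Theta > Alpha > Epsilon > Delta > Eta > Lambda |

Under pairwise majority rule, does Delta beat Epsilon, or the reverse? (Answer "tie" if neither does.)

Ballots ranking Delta above Epsilon: 2 + 1 = 3.
Ballots ranking Epsilon above Delta: 5 − 3 = 2.
Delta wins the head-to-head 3–2.

Delta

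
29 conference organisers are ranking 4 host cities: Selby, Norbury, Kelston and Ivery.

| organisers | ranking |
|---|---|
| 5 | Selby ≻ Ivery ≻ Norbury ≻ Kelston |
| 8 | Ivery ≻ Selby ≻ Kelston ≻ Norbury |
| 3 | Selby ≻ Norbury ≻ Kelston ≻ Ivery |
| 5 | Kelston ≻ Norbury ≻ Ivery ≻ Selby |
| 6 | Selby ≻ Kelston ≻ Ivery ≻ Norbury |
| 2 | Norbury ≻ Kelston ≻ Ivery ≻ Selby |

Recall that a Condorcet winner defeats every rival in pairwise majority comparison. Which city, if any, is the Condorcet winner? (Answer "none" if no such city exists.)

none

Check each pair by majority over 29 ballots:
Selby vs Norbury: Selby is ranked higher on 5+8+3+6 = 22 ballots, Norbury on 7. Selby wins 22–7.
Selby vs Kelston: Selby preferred on 5+8+3+6 = 22 ballots; Selby wins 22–7.
Selby vs Ivery: 14 to 15, Ivery.
Norbury vs Kelston: Norbury is ranked higher on 5+3+2 = 10 ballots, Kelston on 19. Kelston wins 19–10.
Norbury vs Ivery: 3+5+2 = 10 for Norbury, 19 for Ivery — Ivery by 19–10.
Kelston vs Ivery: 3+5+6+2 = 16 for Kelston, 13 for Ivery — Kelston by 16–13.
Every city loses at least once (Selby loses to Ivery; Norbury loses to Selby; Kelston loses to Selby; Ivery loses to Kelston). The majority relation contains the cycle Selby > Kelston > Ivery > Selby, so there is no Condorcet winner.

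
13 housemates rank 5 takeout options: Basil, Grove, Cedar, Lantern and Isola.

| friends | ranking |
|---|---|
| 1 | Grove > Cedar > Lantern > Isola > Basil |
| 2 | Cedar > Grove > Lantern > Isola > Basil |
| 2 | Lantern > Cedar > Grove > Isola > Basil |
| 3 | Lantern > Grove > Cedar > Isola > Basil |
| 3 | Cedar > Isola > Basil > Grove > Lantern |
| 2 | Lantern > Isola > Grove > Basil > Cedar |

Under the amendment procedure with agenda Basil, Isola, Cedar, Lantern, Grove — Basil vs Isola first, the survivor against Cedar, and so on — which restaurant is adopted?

Lantern

Round 1: Basil vs Isola — 0–13, Isola advances.
Round 2: Isola vs Cedar — 2–11, Cedar advances.
Round 3: Cedar vs Lantern — 6–7, Lantern advances.
Round 4: Lantern vs Grove — 7–6, Lantern advances.
Lantern survives the agenda.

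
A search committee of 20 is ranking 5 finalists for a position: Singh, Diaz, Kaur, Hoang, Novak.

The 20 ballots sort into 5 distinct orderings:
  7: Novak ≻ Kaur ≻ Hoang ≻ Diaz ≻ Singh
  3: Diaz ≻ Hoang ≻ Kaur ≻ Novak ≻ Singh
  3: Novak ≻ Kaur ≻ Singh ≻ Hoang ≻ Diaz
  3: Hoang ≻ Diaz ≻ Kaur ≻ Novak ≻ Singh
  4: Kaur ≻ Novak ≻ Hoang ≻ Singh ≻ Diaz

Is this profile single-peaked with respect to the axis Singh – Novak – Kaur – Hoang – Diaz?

Axis positions: Singh=1, Novak=2, Kaur=3, Hoang=4, Diaz=5.
Cluster 1 (peak Novak at position 2): ranking walks positions 2-3-4-5-1, expanding outward from the peak — single-peaked.
Cluster 2 (peak Diaz at position 5): ranking walks positions 5-4-3-2-1, expanding outward from the peak — single-peaked.
Cluster 3 (peak Novak at position 2): ranking walks positions 2-3-1-4-5, expanding outward from the peak — single-peaked.
Cluster 4 (peak Hoang at position 4): ranking walks positions 4-5-3-2-1, expanding outward from the peak — single-peaked.
Cluster 5 (peak Kaur at position 3): ranking walks positions 3-2-4-1-5, expanding outward from the peak — single-peaked.
Every ranking is single-peaked on this axis.

yes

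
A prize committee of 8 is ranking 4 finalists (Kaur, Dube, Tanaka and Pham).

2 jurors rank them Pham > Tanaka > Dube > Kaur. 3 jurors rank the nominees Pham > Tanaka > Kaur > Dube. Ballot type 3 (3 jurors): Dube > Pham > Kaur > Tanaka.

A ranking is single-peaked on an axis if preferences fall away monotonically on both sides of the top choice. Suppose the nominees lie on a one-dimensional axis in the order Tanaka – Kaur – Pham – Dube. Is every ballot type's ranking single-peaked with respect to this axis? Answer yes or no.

no

Axis positions: Tanaka=1, Kaur=2, Pham=3, Dube=4.
Ballot type 1: ranking walks positions 3-1-4-2; Tanaka is ranked above Kaur even though Kaur lies between Tanaka and the peak Pham on the axis — preferences dip and rise again. Not single-peaked.
Ballot type 2: ranking walks positions 3-1-2-4; Tanaka is ranked above Kaur even though Kaur lies between Tanaka and the peak Pham on the axis — preferences dip and rise again. Not single-peaked.
Ballot type 3 (peak Dube at position 4): ranking walks positions 4-3-2-1, expanding outward from the peak — single-peaked.
Ballot type 1 violates single-peakedness, so the profile is not single-peaked on this axis.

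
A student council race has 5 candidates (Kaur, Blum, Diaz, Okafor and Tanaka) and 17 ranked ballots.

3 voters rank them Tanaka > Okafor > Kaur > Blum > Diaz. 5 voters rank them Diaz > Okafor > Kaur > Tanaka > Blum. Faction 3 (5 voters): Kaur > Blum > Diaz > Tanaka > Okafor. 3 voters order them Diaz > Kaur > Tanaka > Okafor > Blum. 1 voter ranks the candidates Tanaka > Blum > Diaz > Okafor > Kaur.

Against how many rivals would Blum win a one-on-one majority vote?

1

Blum against each rival (17 voters):
Blum–Kaur: Kaur 16–1.
Blum vs Diaz: Blum wins 9–8.
Blum–Okafor: Okafor 11–6.
Blum vs Tanaka: Tanaka wins 12–5.
Blum beats Diaz; loses to Kaur, Okafor, Tanaka — 1 pairwise win.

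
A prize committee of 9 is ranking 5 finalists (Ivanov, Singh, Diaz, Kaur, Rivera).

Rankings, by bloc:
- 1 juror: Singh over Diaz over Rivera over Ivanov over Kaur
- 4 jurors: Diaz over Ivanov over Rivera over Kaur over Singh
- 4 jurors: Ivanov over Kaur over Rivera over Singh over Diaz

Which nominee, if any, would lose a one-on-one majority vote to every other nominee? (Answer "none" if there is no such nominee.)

Head-to-head results (9 jurors):
Ivanov vs Singh: Ivanov is ranked higher on 4+4 = 8 ballots, Singh on 1. Ivanov wins 8–1.
Ivanov vs Diaz: Diaz, 5–4.
Ivanov vs Kaur: 9 to 0, Ivanov.
Ivanov vs Rivera: 8 to 1, Ivanov.
Singh vs Diaz: Singh preferred on 1+4 = 5 ballots; Singh wins 5–4.
Singh vs Kaur: Kaur wins 8–1.
Singh–Rivera: Rivera 8–1.
Diaz vs Kaur: 1+4 = 5 for Diaz, 4 for Kaur — Diaz by 5–4.
Diaz vs Rivera: Diaz wins 5–4.
Kaur vs Rivera: Kaur is ranked higher on 4 ballots, Rivera on 5. Rivera wins 5–4.
Every nominee wins at least one matchup (Ivanov beats Singh; Singh beats Diaz; Diaz beats Ivanov; Kaur beats Singh; Rivera beats Singh), so there is no Condorcet loser.

none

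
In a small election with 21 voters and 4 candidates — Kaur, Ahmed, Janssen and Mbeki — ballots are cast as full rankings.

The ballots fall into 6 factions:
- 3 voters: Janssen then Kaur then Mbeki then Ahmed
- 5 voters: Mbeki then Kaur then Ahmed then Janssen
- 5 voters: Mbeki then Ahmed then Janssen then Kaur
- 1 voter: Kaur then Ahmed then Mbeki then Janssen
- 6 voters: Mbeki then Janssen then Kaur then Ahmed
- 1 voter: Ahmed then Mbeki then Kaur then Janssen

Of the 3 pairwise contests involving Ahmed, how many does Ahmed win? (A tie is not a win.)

Ahmed against each rival (21 voters):
Ahmed vs Kaur: 5+1 = 6 for Ahmed, 15 for Kaur — Kaur by 15–6.
Ahmed vs Janssen: Ahmed is ranked higher on 5+5+1+1 = 12 ballots, Janssen on 9. Ahmed wins 12–9.
Ahmed vs Mbeki: Ahmed preferred on 1+1 = 2 ballots; Mbeki wins 19–2.
Ahmed beats Janssen; loses to Kaur, Mbeki — 1 pairwise win.

1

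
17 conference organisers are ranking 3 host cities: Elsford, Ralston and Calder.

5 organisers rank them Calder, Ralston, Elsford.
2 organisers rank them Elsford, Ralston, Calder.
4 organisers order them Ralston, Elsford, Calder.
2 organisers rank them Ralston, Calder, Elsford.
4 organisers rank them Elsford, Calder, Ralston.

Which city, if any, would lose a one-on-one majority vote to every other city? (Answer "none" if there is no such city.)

Head-to-head results (17 organisers):
Elsford vs Ralston: Elsford is ranked higher on 2+4 = 6 ballots, Ralston on 11. Ralston wins 11–6.
Elsford vs Calder: Elsford is ranked higher on 2+4+4 = 10 ballots, Calder on 7. Elsford wins 10–7.
Ralston vs Calder: Calder wins 9–8.
Every city wins at least one matchup (Elsford beats Calder; Ralston beats Elsford; Calder beats Ralston), so there is no Condorcet loser.

none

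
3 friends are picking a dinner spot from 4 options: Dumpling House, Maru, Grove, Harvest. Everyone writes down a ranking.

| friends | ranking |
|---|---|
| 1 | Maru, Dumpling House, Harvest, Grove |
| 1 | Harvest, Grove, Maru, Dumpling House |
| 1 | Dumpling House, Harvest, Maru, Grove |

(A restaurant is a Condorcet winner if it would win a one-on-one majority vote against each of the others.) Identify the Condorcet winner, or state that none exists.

Pairwise majorities:
Dumpling House vs Maru: 1 to 2, Maru.
Dumpling House vs Grove: 1+1 = 2 for Dumpling House, 1 for Grove — Dumpling House by 2–1.
Dumpling House vs Harvest: 1+1 = 2 for Dumpling House, 1 for Harvest — Dumpling House by 2–1.
Maru vs Grove: 2 to 1, Maru.
Maru vs Harvest: 1 for Maru, 2 for Harvest — Harvest by 2–1.
Grove vs Harvest: Grove preferred on 0 ballots; Harvest wins 3–0.
Every restaurant loses at least once (Dumpling House loses to Maru; Maru loses to Harvest; Grove loses to Dumpling House; Harvest loses to Dumpling House). The majority relation contains the cycle Dumpling House beats Harvest beats Maru beats Dumpling House, so there is no Condorcet winner.

none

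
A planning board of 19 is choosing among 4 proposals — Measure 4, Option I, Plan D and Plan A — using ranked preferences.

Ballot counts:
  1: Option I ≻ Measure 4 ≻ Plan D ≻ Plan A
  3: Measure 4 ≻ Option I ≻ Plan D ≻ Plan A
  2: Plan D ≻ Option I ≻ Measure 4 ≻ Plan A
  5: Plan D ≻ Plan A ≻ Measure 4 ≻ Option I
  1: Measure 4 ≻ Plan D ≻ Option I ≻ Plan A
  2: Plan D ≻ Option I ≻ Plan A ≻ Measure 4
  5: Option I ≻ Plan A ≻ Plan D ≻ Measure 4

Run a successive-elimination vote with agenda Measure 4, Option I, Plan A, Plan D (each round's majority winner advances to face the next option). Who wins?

Round 1: Measure 4 vs Option I — 9–10, Option I advances.
Round 2: Option I vs Plan A — 14–5, Option I advances.
Round 3: Option I vs Plan D — 9–10, Plan D advances.
Plan D survives the agenda.

Plan D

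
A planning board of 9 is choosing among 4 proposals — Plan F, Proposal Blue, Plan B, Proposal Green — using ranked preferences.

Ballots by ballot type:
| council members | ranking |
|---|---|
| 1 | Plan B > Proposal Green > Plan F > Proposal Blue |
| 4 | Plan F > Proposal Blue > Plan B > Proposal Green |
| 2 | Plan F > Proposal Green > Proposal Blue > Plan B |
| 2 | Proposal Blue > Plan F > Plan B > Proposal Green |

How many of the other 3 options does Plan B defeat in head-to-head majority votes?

Plan B against each rival (9 council members):
Plan B vs Plan F: Plan F, 8–1.
Plan B vs Proposal Blue: Plan B is ranked higher on 1 ballot, Proposal Blue on 8. Proposal Blue wins 8–1.
Plan B–Proposal Green: Plan B 7–2.
Plan B beats Proposal Green; loses to Plan F, Proposal Blue — 1 pairwise win.

1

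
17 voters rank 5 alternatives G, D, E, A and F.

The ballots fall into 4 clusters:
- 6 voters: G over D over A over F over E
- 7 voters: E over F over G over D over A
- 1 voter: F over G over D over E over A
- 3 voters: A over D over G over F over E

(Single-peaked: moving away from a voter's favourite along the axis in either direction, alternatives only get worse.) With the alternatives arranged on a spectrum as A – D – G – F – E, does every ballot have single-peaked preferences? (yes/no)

yes

Axis positions: A=1, D=2, G=3, F=4, E=5.
Cluster 1 (peak G at position 3): ranking walks positions 3-2-1-4-5, expanding outward from the peak — single-peaked.
Cluster 2 (peak E at position 5): ranking walks positions 5-4-3-2-1, expanding outward from the peak — single-peaked.
Cluster 3 (peak F at position 4): ranking walks positions 4-3-2-5-1, expanding outward from the peak — single-peaked.
Cluster 4 (peak A at position 1): ranking walks positions 1-2-3-4-5, expanding outward from the peak — single-peaked.
Every ranking is single-peaked on this axis.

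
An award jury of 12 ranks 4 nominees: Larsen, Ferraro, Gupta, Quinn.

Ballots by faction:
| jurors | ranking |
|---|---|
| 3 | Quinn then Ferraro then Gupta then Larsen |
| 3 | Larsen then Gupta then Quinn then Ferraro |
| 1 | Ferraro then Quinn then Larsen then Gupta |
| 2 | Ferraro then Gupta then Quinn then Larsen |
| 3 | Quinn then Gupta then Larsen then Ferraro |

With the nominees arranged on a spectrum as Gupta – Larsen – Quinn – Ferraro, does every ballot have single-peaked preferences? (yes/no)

no

Axis positions: Gupta=1, Larsen=2, Quinn=3, Ferraro=4.
Faction 1: ranking walks positions 3-4-1-2; Gupta is ranked above Larsen even though Larsen lies between Gupta and the peak Quinn on the axis — preferences dip and rise again. Not single-peaked.
Faction 2 (peak Larsen at position 2): ranking walks positions 2-1-3-4, expanding outward from the peak — single-peaked.
Faction 3 (peak Ferraro at position 4): ranking walks positions 4-3-2-1, expanding outward from the peak — single-peaked.
Faction 4: ranking walks positions 4-1-3-2; Gupta is ranked above Quinn even though Quinn lies between Gupta and the peak Ferraro on the axis — preferences dip and rise again. Not single-peaked.
Faction 5: ranking walks positions 3-1-2-4; Gupta is ranked above Larsen even though Larsen lies between Gupta and the peak Quinn on the axis — preferences dip and rise again. Not single-peaked.
Faction 1 violates single-peakedness, so the profile is not single-peaked on this axis.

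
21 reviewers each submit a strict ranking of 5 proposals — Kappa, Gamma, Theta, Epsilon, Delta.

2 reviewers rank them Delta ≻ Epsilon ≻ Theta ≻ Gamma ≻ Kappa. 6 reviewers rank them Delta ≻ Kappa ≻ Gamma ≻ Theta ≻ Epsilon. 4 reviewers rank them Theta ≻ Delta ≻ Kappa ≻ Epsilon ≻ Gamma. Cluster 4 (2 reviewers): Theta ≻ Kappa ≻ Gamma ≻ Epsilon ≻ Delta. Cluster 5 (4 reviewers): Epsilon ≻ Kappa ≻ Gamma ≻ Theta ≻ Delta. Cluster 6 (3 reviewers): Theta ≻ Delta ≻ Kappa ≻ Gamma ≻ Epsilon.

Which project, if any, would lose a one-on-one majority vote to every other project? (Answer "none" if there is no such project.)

Epsilon

Pairwise majorities:
Kappa vs Gamma: Kappa wins 19–2.
Kappa vs Theta: Kappa is ranked higher on 6+4 = 10 ballots, Theta on 11. Theta wins 11–10.
Kappa vs Epsilon: 15 to 6, Kappa.
Kappa vs Delta: Delta wins 15–6.
Gamma vs Theta: Gamma is ranked higher on 6+4 = 10 ballots, Theta on 11. Theta wins 11–10.
Gamma vs Epsilon: Gamma wins 11–10.
Gamma vs Delta: Delta wins 15–6.
Theta vs Epsilon: Theta is ranked higher on 6+4+2+3 = 15 ballots, Epsilon on 6. Theta wins 15–6.
Theta vs Delta: 13 to 8, Theta.
Epsilon vs Delta: Epsilon is ranked higher on 2+4 = 6 ballots, Delta on 15. Delta wins 15–6.
Only Epsilon has no wins; Epsilon is the Condorcet loser.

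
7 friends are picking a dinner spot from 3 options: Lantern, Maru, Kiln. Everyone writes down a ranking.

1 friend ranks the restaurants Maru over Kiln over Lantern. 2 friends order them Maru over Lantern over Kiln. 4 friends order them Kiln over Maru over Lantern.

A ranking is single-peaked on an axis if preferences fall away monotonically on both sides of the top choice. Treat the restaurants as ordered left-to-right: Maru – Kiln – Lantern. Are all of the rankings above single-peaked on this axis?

no

Axis positions: Maru=1, Kiln=2, Lantern=3.
Faction 1 (peak Maru at position 1): ranking walks positions 1-2-3, expanding outward from the peak — single-peaked.
Faction 2: ranking walks positions 1-3-2; Lantern is ranked above Kiln even though Kiln lies between Lantern and the peak Maru on the axis — preferences dip and rise again. Not single-peaked.
Faction 3 (peak Kiln at position 2): ranking walks positions 2-1-3, expanding outward from the peak — single-peaked.
Faction 2 violates single-peakedness, so the profile is not single-peaked on this axis.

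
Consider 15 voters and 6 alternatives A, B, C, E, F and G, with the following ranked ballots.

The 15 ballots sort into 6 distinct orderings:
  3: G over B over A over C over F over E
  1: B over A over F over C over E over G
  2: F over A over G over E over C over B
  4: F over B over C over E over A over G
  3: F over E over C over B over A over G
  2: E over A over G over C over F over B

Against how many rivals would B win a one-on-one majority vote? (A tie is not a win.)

B against each rival (15 voters):
B vs A: B, 11–4.
B–C: B 8–7.
B vs E: B, 8–7.
B–F: F 11–4.
B vs G: B is ranked higher on 1+4+3 = 8 ballots, G on 7. B wins 8–7.
B beats A, C, E, G; loses to F — 4 pairwise wins.

4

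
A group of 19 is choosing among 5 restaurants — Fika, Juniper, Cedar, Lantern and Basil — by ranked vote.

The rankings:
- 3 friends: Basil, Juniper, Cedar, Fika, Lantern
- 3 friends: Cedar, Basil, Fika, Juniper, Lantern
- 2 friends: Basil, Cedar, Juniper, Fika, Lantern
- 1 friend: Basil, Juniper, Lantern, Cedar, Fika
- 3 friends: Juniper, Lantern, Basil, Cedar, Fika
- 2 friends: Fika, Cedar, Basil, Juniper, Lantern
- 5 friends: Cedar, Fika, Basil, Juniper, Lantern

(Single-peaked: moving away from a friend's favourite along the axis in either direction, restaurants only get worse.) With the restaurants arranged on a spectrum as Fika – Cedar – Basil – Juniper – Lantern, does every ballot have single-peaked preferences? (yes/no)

Axis positions: Fika=1, Cedar=2, Basil=3, Juniper=4, Lantern=5.
Type 1 (peak Basil at position 3): ranking walks positions 3-4-2-1-5, expanding outward from the peak — single-peaked.
Type 2 (peak Cedar at position 2): ranking walks positions 2-3-1-4-5, expanding outward from the peak — single-peaked.
Type 3 (peak Basil at position 3): ranking walks positions 3-2-4-1-5, expanding outward from the peak — single-peaked.
Type 4 (peak Basil at position 3): ranking walks positions 3-4-5-2-1, expanding outward from the peak — single-peaked.
Type 5 (peak Juniper at position 4): ranking walks positions 4-5-3-2-1, expanding outward from the peak — single-peaked.
Type 6 (peak Fika at position 1): ranking walks positions 1-2-3-4-5, expanding outward from the peak — single-peaked.
Type 7 (peak Cedar at position 2): ranking walks positions 2-1-3-4-5, expanding outward from the peak — single-peaked.
Every ranking is single-peaked on this axis.

yes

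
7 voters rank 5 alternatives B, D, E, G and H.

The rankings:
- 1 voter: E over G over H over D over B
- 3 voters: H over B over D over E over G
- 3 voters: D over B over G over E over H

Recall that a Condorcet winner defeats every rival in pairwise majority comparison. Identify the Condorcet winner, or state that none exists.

none

Head-to-head results (7 voters):
B vs D: D, 4–3.
B vs E: B, 6–1.
B–G: B 6–1.
B vs H: H wins 4–3.
D vs E: D wins 6–1.
D–G: D 6–1.
D vs H: H, 4–3.
E vs G: E, 4–3.
E–H: E 4–3.
G vs H: G wins 4–3.
No alternative is unbeaten: B loses to D; D loses to H; E loses to B; G loses to B; H loses to E. In particular B → E → H → B is a majority cycle — no Condorcet winner exists.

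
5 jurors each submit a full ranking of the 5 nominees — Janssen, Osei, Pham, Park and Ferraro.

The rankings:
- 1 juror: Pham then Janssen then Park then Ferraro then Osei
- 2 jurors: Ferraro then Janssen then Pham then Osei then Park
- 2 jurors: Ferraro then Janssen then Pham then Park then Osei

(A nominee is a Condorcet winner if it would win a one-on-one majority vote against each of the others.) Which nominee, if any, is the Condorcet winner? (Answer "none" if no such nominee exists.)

Check each pair by majority over 5 ballots:
Janssen vs Osei: Janssen is ranked higher on 1+2+2 = 5 ballots, Osei on 0. Janssen wins 5–0.
Janssen–Pham: Janssen 4–1.
Janssen vs Park: Janssen preferred on 1+2+2 = 5 ballots; Janssen wins 5–0.
Janssen vs Ferraro: Ferraro, 4–1.
Osei vs Pham: 0 for Osei, 5 for Pham — Pham by 5–0.
Osei vs Park: 2 for Osei, 3 for Park — Park by 3–2.
Osei vs Ferraro: Ferraro, 5–0.
Pham vs Park: 5 to 0, Pham.
Pham vs Ferraro: Pham is ranked higher on 1 ballot, Ferraro on 4. Ferraro wins 4–1.
Park vs Ferraro: Park preferred on 1 ballot; Ferraro wins 4–1.
Ferraro wins every pairwise contest, so Ferraro is the Condorcet winner.

Ferraro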